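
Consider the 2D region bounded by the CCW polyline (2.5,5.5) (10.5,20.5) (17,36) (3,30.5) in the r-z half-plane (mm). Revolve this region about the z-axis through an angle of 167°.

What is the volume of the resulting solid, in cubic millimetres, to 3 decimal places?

Volume = 4181.683 mm³

Profile (r,z), 4 vertices: (2.5,5.5) (10.5,20.5) (17,36) (3,30.5)
edge 0: (2.5,5.5)→(10.5,20.5)  cross = 2.5·20.5 − 10.5·5.5 = -6.5000; (r_i+r_j)·cross = 13·-6.5000 = -84.5000
edge 1: (10.5,20.5)→(17,36)  cross = 10.5·36 − 17·20.5 = 29.5000; (r_i+r_j)·cross = 27.5·29.5000 = 811.2500
edge 2: (17,36)→(3,30.5)  cross = 17·30.5 − 3·36 = 410.5000; (r_i+r_j)·cross = 20·410.5000 = 8210.0000
edge 3: (3,30.5)→(2.5,5.5)  cross = 3·5.5 − 2.5·30.5 = -59.7500; (r_i+r_j)·cross = 5.5·-59.7500 = -328.6250
Σcross = 373.7500 → A = |Σcross|/2 = 186.8750 mm²
Σ(r_i+r_j)·cross = 8608.1250 → first moment M = |Σ|/6 = 1434.6875
R_c = M/A = 1434.6875/186.8750 = 7.6773 mm
θ = 167° = 2.914700 rad
V = θ·R_c·A = 2.914700·7.6773·186.8750 = 4181.683 mm³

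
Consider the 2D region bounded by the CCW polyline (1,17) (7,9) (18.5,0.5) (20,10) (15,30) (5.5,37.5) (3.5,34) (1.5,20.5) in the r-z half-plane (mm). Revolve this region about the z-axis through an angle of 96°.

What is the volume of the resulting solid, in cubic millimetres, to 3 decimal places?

Profile (r,z), 8 vertices: (1,17) (7,9) (18.5,0.5) (20,10) (15,30) (5.5,37.5) (3.5,34) (1.5,20.5)
edge 0: (1,17)→(7,9)  cross = 1·9 − 7·17 = -110.0000; (r_i+r_j)·cross = 8·-110.0000 = -880.0000
edge 1: (7,9)→(18.5,0.5)  cross = 7·0.5 − 18.5·9 = -163.0000; (r_i+r_j)·cross = 25.5·-163.0000 = -4156.5000
edge 2: (18.5,0.5)→(20,10)  cross = 18.5·10 − 20·0.5 = 175.0000; (r_i+r_j)·cross = 38.5·175.0000 = 6737.5000
edge 3: (20,10)→(15,30)  cross = 20·30 − 15·10 = 450.0000; (r_i+r_j)·cross = 35·450.0000 = 15750.0000
edge 4: (15,30)→(5.5,37.5)  cross = 15·37.5 − 5.5·30 = 397.5000; (r_i+r_j)·cross = 20.5·397.5000 = 8148.7500
edge 5: (5.5,37.5)→(3.5,34)  cross = 5.5·34 − 3.5·37.5 = 55.7500; (r_i+r_j)·cross = 9·55.7500 = 501.7500
edge 6: (3.5,34)→(1.5,20.5)  cross = 3.5·20.5 − 1.5·34 = 20.7500; (r_i+r_j)·cross = 5·20.7500 = 103.7500
edge 7: (1.5,20.5)→(1,17)  cross = 1.5·17 − 1·20.5 = 5.0000; (r_i+r_j)·cross = 2.5·5.0000 = 12.5000
Σcross = 831.0000 → A = |Σcross|/2 = 415.5000 mm²
Σ(r_i+r_j)·cross = 26217.7500 → first moment M = |Σ|/6 = 4369.6250
R_c = M/A = 4369.6250/415.5000 = 10.5165 mm
θ = 96° = 1.675516 rad
V = θ·R_c·A = 1.675516·10.5165·415.5000 = 7321.377 mm³

Volume = 7321.377 mm³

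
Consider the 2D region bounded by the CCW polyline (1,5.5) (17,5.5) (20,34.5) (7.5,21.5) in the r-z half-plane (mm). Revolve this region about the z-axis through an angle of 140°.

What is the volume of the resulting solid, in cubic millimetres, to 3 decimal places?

Volume = 8521.061 mm³

Profile (r,z), 4 vertices: (1,5.5) (17,5.5) (20,34.5) (7.5,21.5)
edge 0: (1,5.5)→(17,5.5)  cross = 1·5.5 − 17·5.5 = -88.0000; (r_i+r_j)·cross = 18·-88.0000 = -1584.0000
edge 1: (17,5.5)→(20,34.5)  cross = 17·34.5 − 20·5.5 = 476.5000; (r_i+r_j)·cross = 37·476.5000 = 17630.5000
edge 2: (20,34.5)→(7.5,21.5)  cross = 20·21.5 − 7.5·34.5 = 171.2500; (r_i+r_j)·cross = 27.5·171.2500 = 4709.3750
edge 3: (7.5,21.5)→(1,5.5)  cross = 7.5·5.5 − 1·21.5 = 19.7500; (r_i+r_j)·cross = 8.5·19.7500 = 167.8750
Σcross = 579.5000 → A = |Σcross|/2 = 289.7500 mm²
Σ(r_i+r_j)·cross = 20923.7500 → first moment M = |Σ|/6 = 3487.2917
R_c = M/A = 3487.2917/289.7500 = 12.0355 mm
θ = 140° = 2.443461 rad
V = θ·R_c·A = 2.443461·12.0355·289.7500 = 8521.061 mm³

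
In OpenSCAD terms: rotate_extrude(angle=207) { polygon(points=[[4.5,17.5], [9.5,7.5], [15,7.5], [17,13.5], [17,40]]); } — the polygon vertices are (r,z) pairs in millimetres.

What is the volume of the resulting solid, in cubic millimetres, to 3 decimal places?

Profile (r,z), 5 vertices: (4.5,17.5) (9.5,7.5) (15,7.5) (17,13.5) (17,40)
edge 0: (4.5,17.5)→(9.5,7.5)  cross = 4.5·7.5 − 9.5·17.5 = -132.5000; (r_i+r_j)·cross = 14·-132.5000 = -1855.0000
edge 1: (9.5,7.5)→(15,7.5)  cross = 9.5·7.5 − 15·7.5 = -41.2500; (r_i+r_j)·cross = 24.5·-41.2500 = -1010.6250
edge 2: (15,7.5)→(17,13.5)  cross = 15·13.5 − 17·7.5 = 75.0000; (r_i+r_j)·cross = 32·75.0000 = 2400.0000
edge 3: (17,13.5)→(17,40)  cross = 17·40 − 17·13.5 = 450.5000; (r_i+r_j)·cross = 34·450.5000 = 15317.0000
edge 4: (17,40)→(4.5,17.5)  cross = 17·17.5 − 4.5·40 = 117.5000; (r_i+r_j)·cross = 21.5·117.5000 = 2526.2500
Σcross = 469.2500 → A = |Σcross|/2 = 234.6250 mm²
Σ(r_i+r_j)·cross = 17377.6250 → first moment M = |Σ|/6 = 2896.2708
R_c = M/A = 2896.2708/234.6250 = 12.3443 mm
θ = 207° = 3.612832 rad
V = θ·R_c·A = 3.612832·12.3443·234.6250 = 10463.739 mm³

Volume = 10463.739 mm³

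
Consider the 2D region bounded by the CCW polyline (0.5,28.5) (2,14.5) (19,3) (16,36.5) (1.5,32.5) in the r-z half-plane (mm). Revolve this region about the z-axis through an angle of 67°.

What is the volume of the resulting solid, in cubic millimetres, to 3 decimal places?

Profile (r,z), 5 vertices: (0.5,28.5) (2,14.5) (19,3) (16,36.5) (1.5,32.5)
edge 0: (0.5,28.5)→(2,14.5)  cross = 0.5·14.5 − 2·28.5 = -49.7500; (r_i+r_j)·cross = 2.5·-49.7500 = -124.3750
edge 1: (2,14.5)→(19,3)  cross = 2·3 − 19·14.5 = -269.5000; (r_i+r_j)·cross = 21·-269.5000 = -5659.5000
edge 2: (19,3)→(16,36.5)  cross = 19·36.5 − 16·3 = 645.5000; (r_i+r_j)·cross = 35·645.5000 = 22592.5000
edge 3: (16,36.5)→(1.5,32.5)  cross = 16·32.5 − 1.5·36.5 = 465.2500; (r_i+r_j)·cross = 17.5·465.2500 = 8141.8750
edge 4: (1.5,32.5)→(0.5,28.5)  cross = 1.5·28.5 − 0.5·32.5 = 26.5000; (r_i+r_j)·cross = 2·26.5000 = 53.0000
Σcross = 818.0000 → A = |Σcross|/2 = 409.0000 mm²
Σ(r_i+r_j)·cross = 25003.5000 → first moment M = |Σ|/6 = 4167.2500
R_c = M/A = 4167.2500/409.0000 = 10.1889 mm
θ = 67° = 1.169371 rad
V = θ·R_c·A = 1.169371·10.1889·409.0000 = 4873.060 mm³

Volume = 4873.060 mm³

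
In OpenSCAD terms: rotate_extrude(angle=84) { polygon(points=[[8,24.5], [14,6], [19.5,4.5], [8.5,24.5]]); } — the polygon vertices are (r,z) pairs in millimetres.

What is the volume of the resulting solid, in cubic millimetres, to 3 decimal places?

Profile (r,z), 4 vertices: (8,24.5) (14,6) (19.5,4.5) (8.5,24.5)
edge 0: (8,24.5)→(14,6)  cross = 8·6 − 14·24.5 = -295.0000; (r_i+r_j)·cross = 22·-295.0000 = -6490.0000
edge 1: (14,6)→(19.5,4.5)  cross = 14·4.5 − 19.5·6 = -54.0000; (r_i+r_j)·cross = 33.5·-54.0000 = -1809.0000
edge 2: (19.5,4.5)→(8.5,24.5)  cross = 19.5·24.5 − 8.5·4.5 = 439.5000; (r_i+r_j)·cross = 28·439.5000 = 12306.0000
edge 3: (8.5,24.5)→(8,24.5)  cross = 8.5·24.5 − 8·24.5 = 12.2500; (r_i+r_j)·cross = 16.5·12.2500 = 202.1250
Σcross = 102.7500 → A = |Σcross|/2 = 51.3750 mm²
Σ(r_i+r_j)·cross = 4209.1250 → first moment M = |Σ|/6 = 701.5208
R_c = M/A = 701.5208/51.3750 = 13.6549 mm
θ = 84° = 1.466077 rad
V = θ·R_c·A = 1.466077·13.6549·51.3750 = 1028.483 mm³

Volume = 1028.483 mm³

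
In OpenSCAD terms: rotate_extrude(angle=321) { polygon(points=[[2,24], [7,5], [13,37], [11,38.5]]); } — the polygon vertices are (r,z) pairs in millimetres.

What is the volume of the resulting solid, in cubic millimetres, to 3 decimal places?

Volume = 6660.447 mm³

Profile (r,z), 4 vertices: (2,24) (7,5) (13,37) (11,38.5)
edge 0: (2,24)→(7,5)  cross = 2·5 − 7·24 = -158.0000; (r_i+r_j)·cross = 9·-158.0000 = -1422.0000
edge 1: (7,5)→(13,37)  cross = 7·37 − 13·5 = 194.0000; (r_i+r_j)·cross = 20·194.0000 = 3880.0000
edge 2: (13,37)→(11,38.5)  cross = 13·38.5 − 11·37 = 93.5000; (r_i+r_j)·cross = 24·93.5000 = 2244.0000
edge 3: (11,38.5)→(2,24)  cross = 11·24 − 2·38.5 = 187.0000; (r_i+r_j)·cross = 13·187.0000 = 2431.0000
Σcross = 316.5000 → A = |Σcross|/2 = 158.2500 mm²
Σ(r_i+r_j)·cross = 7133.0000 → first moment M = |Σ|/6 = 1188.8333
R_c = M/A = 1188.8333/158.2500 = 7.5124 mm
θ = 321° = 5.602507 rad
V = θ·R_c·A = 5.602507·7.5124·158.2500 = 6660.447 mm³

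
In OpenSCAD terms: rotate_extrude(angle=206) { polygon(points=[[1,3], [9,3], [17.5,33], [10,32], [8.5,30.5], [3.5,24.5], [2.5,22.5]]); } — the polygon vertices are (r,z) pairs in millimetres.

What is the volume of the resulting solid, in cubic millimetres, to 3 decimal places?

Volume = 8656.023 mm³

Profile (r,z), 7 vertices: (1,3) (9,3) (17.5,33) (10,32) (8.5,30.5) (3.5,24.5) (2.5,22.5)
edge 0: (1,3)→(9,3)  cross = 1·3 − 9·3 = -24.0000; (r_i+r_j)·cross = 10·-24.0000 = -240.0000
edge 1: (9,3)→(17.5,33)  cross = 9·33 − 17.5·3 = 244.5000; (r_i+r_j)·cross = 26.5·244.5000 = 6479.2500
edge 2: (17.5,33)→(10,32)  cross = 17.5·32 − 10·33 = 230.0000; (r_i+r_j)·cross = 27.5·230.0000 = 6325.0000
edge 3: (10,32)→(8.5,30.5)  cross = 10·30.5 − 8.5·32 = 33.0000; (r_i+r_j)·cross = 18.5·33.0000 = 610.5000
edge 4: (8.5,30.5)→(3.5,24.5)  cross = 8.5·24.5 − 3.5·30.5 = 101.5000; (r_i+r_j)·cross = 12·101.5000 = 1218.0000
edge 5: (3.5,24.5)→(2.5,22.5)  cross = 3.5·22.5 − 2.5·24.5 = 17.5000; (r_i+r_j)·cross = 6·17.5000 = 105.0000
edge 6: (2.5,22.5)→(1,3)  cross = 2.5·3 − 1·22.5 = -15.0000; (r_i+r_j)·cross = 3.5·-15.0000 = -52.5000
Σcross = 587.5000 → A = |Σcross|/2 = 293.7500 mm²
Σ(r_i+r_j)·cross = 14445.2500 → first moment M = |Σ|/6 = 2407.5417
R_c = M/A = 2407.5417/293.7500 = 8.1959 mm
θ = 206° = 3.595378 rad
V = θ·R_c·A = 3.595378·8.1959·293.7500 = 8656.023 mm³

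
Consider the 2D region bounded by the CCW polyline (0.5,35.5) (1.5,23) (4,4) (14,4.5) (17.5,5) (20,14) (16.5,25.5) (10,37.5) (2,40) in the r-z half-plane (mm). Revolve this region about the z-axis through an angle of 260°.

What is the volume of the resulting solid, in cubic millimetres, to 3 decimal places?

Volume = 21004.034 mm³

Profile (r,z), 9 vertices: (0.5,35.5) (1.5,23) (4,4) (14,4.5) (17.5,5) (20,14) (16.5,25.5) (10,37.5) (2,40)
edge 0: (0.5,35.5)→(1.5,23)  cross = 0.5·23 − 1.5·35.5 = -41.7500; (r_i+r_j)·cross = 2·-41.7500 = -83.5000
edge 1: (1.5,23)→(4,4)  cross = 1.5·4 − 4·23 = -86.0000; (r_i+r_j)·cross = 5.5·-86.0000 = -473.0000
edge 2: (4,4)→(14,4.5)  cross = 4·4.5 − 14·4 = -38.0000; (r_i+r_j)·cross = 18·-38.0000 = -684.0000
edge 3: (14,4.5)→(17.5,5)  cross = 14·5 − 17.5·4.5 = -8.7500; (r_i+r_j)·cross = 31.5·-8.7500 = -275.6250
edge 4: (17.5,5)→(20,14)  cross = 17.5·14 − 20·5 = 145.0000; (r_i+r_j)·cross = 37.5·145.0000 = 5437.5000
edge 5: (20,14)→(16.5,25.5)  cross = 20·25.5 − 16.5·14 = 279.0000; (r_i+r_j)·cross = 36.5·279.0000 = 10183.5000
edge 6: (16.5,25.5)→(10,37.5)  cross = 16.5·37.5 − 10·25.5 = 363.7500; (r_i+r_j)·cross = 26.5·363.7500 = 9639.3750
edge 7: (10,37.5)→(2,40)  cross = 10·40 − 2·37.5 = 325.0000; (r_i+r_j)·cross = 12·325.0000 = 3900.0000
edge 8: (2,40)→(0.5,35.5)  cross = 2·35.5 − 0.5·40 = 51.0000; (r_i+r_j)·cross = 2.5·51.0000 = 127.5000
Σcross = 989.2500 → A = |Σcross|/2 = 494.6250 mm²
Σ(r_i+r_j)·cross = 27771.7500 → first moment M = |Σ|/6 = 4628.6250
R_c = M/A = 4628.6250/494.6250 = 9.3578 mm
θ = 260° = 4.537856 rad
V = θ·R_c·A = 4.537856·9.3578·494.6250 = 21004.034 mm³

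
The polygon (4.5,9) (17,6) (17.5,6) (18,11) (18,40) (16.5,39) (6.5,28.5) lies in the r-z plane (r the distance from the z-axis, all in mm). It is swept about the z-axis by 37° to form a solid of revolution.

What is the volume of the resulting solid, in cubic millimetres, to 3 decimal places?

Profile (r,z), 7 vertices: (4.5,9) (17,6) (17.5,6) (18,11) (18,40) (16.5,39) (6.5,28.5)
edge 0: (4.5,9)→(17,6)  cross = 4.5·6 − 17·9 = -126.0000; (r_i+r_j)·cross = 21.5·-126.0000 = -2709.0000
edge 1: (17,6)→(17.5,6)  cross = 17·6 − 17.5·6 = -3.0000; (r_i+r_j)·cross = 34.5·-3.0000 = -103.5000
edge 2: (17.5,6)→(18,11)  cross = 17.5·11 − 18·6 = 84.5000; (r_i+r_j)·cross = 35.5·84.5000 = 2999.7500
edge 3: (18,11)→(18,40)  cross = 18·40 − 18·11 = 522.0000; (r_i+r_j)·cross = 36·522.0000 = 18792.0000
edge 4: (18,40)→(16.5,39)  cross = 18·39 − 16.5·40 = 42.0000; (r_i+r_j)·cross = 34.5·42.0000 = 1449.0000
edge 5: (16.5,39)→(6.5,28.5)  cross = 16.5·28.5 − 6.5·39 = 216.7500; (r_i+r_j)·cross = 23·216.7500 = 4985.2500
edge 6: (6.5,28.5)→(4.5,9)  cross = 6.5·9 − 4.5·28.5 = -69.7500; (r_i+r_j)·cross = 11·-69.7500 = -767.2500
Σcross = 666.5000 → A = |Σcross|/2 = 333.2500 mm²
Σ(r_i+r_j)·cross = 24646.2500 → first moment M = |Σ|/6 = 4107.7083
R_c = M/A = 4107.7083/333.2500 = 12.3262 mm
θ = 37° = 0.645772 rad
V = θ·R_c·A = 0.645772·12.3262·333.2500 = 2652.642 mm³

Volume = 2652.642 mm³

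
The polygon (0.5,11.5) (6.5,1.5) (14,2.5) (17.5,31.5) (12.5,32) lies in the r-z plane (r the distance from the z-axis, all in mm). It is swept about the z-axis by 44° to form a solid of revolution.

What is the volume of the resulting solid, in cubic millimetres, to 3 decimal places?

Profile (r,z), 5 vertices: (0.5,11.5) (6.5,1.5) (14,2.5) (17.5,31.5) (12.5,32)
edge 0: (0.5,11.5)→(6.5,1.5)  cross = 0.5·1.5 − 6.5·11.5 = -74.0000; (r_i+r_j)·cross = 7·-74.0000 = -518.0000
edge 1: (6.5,1.5)→(14,2.5)  cross = 6.5·2.5 − 14·1.5 = -4.7500; (r_i+r_j)·cross = 20.5·-4.7500 = -97.3750
edge 2: (14,2.5)→(17.5,31.5)  cross = 14·31.5 − 17.5·2.5 = 397.2500; (r_i+r_j)·cross = 31.5·397.2500 = 12513.3750
edge 3: (17.5,31.5)→(12.5,32)  cross = 17.5·32 − 12.5·31.5 = 166.2500; (r_i+r_j)·cross = 30·166.2500 = 4987.5000
edge 4: (12.5,32)→(0.5,11.5)  cross = 12.5·11.5 − 0.5·32 = 127.7500; (r_i+r_j)·cross = 13·127.7500 = 1660.7500
Σcross = 612.5000 → A = |Σcross|/2 = 306.2500 mm²
Σ(r_i+r_j)·cross = 18546.2500 → first moment M = |Σ|/6 = 3091.0417
R_c = M/A = 3091.0417/306.2500 = 10.0932 mm
θ = 44° = 0.767945 rad
V = θ·R_c·A = 0.767945·10.0932·306.2500 = 2373.750 mm³

Volume = 2373.750 mm³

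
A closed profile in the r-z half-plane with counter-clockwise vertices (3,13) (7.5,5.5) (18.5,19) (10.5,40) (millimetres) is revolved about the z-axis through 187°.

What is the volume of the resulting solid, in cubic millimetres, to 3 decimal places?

Volume = 8761.171 mm³

Profile (r,z), 4 vertices: (3,13) (7.5,5.5) (18.5,19) (10.5,40)
edge 0: (3,13)→(7.5,5.5)  cross = 3·5.5 − 7.5·13 = -81.0000; (r_i+r_j)·cross = 10.5·-81.0000 = -850.5000
edge 1: (7.5,5.5)→(18.5,19)  cross = 7.5·19 − 18.5·5.5 = 40.7500; (r_i+r_j)·cross = 26·40.7500 = 1059.5000
edge 2: (18.5,19)→(10.5,40)  cross = 18.5·40 − 10.5·19 = 540.5000; (r_i+r_j)·cross = 29·540.5000 = 15674.5000
edge 3: (10.5,40)→(3,13)  cross = 10.5·13 − 3·40 = 16.5000; (r_i+r_j)·cross = 13.5·16.5000 = 222.7500
Σcross = 516.7500 → A = |Σcross|/2 = 258.3750 mm²
Σ(r_i+r_j)·cross = 16106.2500 → first moment M = |Σ|/6 = 2684.3750
R_c = M/A = 2684.3750/258.3750 = 10.3895 mm
θ = 187° = 3.263766 rad
V = θ·R_c·A = 3.263766·10.3895·258.3750 = 8761.171 mm³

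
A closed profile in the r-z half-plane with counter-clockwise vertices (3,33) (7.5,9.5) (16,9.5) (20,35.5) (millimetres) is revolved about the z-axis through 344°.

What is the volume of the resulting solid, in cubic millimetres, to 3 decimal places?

Profile (r,z), 4 vertices: (3,33) (7.5,9.5) (16,9.5) (20,35.5)
edge 0: (3,33)→(7.5,9.5)  cross = 3·9.5 − 7.5·33 = -219.0000; (r_i+r_j)·cross = 10.5·-219.0000 = -2299.5000
edge 1: (7.5,9.5)→(16,9.5)  cross = 7.5·9.5 − 16·9.5 = -80.7500; (r_i+r_j)·cross = 23.5·-80.7500 = -1897.6250
edge 2: (16,9.5)→(20,35.5)  cross = 16·35.5 − 20·9.5 = 378.0000; (r_i+r_j)·cross = 36·378.0000 = 13608.0000
edge 3: (20,35.5)→(3,33)  cross = 20·33 − 3·35.5 = 553.5000; (r_i+r_j)·cross = 23·553.5000 = 12730.5000
Σcross = 631.7500 → A = |Σcross|/2 = 315.8750 mm²
Σ(r_i+r_j)·cross = 22141.3750 → first moment M = |Σ|/6 = 3690.2292
R_c = M/A = 3690.2292/315.8750 = 11.6826 mm
θ = 344° = 6.003933 rad
V = θ·R_c·A = 6.003933·11.6826·315.8750 = 22155.887 mm³

Volume = 22155.887 mm³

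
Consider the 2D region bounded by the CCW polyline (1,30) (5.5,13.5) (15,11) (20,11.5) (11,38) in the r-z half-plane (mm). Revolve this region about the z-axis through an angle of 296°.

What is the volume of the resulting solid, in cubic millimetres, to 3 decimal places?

Volume = 15140.551 mm³

Profile (r,z), 5 vertices: (1,30) (5.5,13.5) (15,11) (20,11.5) (11,38)
edge 0: (1,30)→(5.5,13.5)  cross = 1·13.5 − 5.5·30 = -151.5000; (r_i+r_j)·cross = 6.5·-151.5000 = -984.7500
edge 1: (5.5,13.5)→(15,11)  cross = 5.5·11 − 15·13.5 = -142.0000; (r_i+r_j)·cross = 20.5·-142.0000 = -2911.0000
edge 2: (15,11)→(20,11.5)  cross = 15·11.5 − 20·11 = -47.5000; (r_i+r_j)·cross = 35·-47.5000 = -1662.5000
edge 3: (20,11.5)→(11,38)  cross = 20·38 − 11·11.5 = 633.5000; (r_i+r_j)·cross = 31·633.5000 = 19638.5000
edge 4: (11,38)→(1,30)  cross = 11·30 − 1·38 = 292.0000; (r_i+r_j)·cross = 12·292.0000 = 3504.0000
Σcross = 584.5000 → A = |Σcross|/2 = 292.2500 mm²
Σ(r_i+r_j)·cross = 17584.2500 → first moment M = |Σ|/6 = 2930.7083
R_c = M/A = 2930.7083/292.2500 = 10.0281 mm
θ = 296° = 5.166175 rad
V = θ·R_c·A = 5.166175·10.0281·292.2500 = 15140.551 mm³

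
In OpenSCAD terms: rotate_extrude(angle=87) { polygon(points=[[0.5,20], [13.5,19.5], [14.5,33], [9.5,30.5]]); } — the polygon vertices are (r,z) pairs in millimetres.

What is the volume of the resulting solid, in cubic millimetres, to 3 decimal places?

Volume = 1455.421 mm³

Profile (r,z), 4 vertices: (0.5,20) (13.5,19.5) (14.5,33) (9.5,30.5)
edge 0: (0.5,20)→(13.5,19.5)  cross = 0.5·19.5 − 13.5·20 = -260.2500; (r_i+r_j)·cross = 14·-260.2500 = -3643.5000
edge 1: (13.5,19.5)→(14.5,33)  cross = 13.5·33 − 14.5·19.5 = 162.7500; (r_i+r_j)·cross = 28·162.7500 = 4557.0000
edge 2: (14.5,33)→(9.5,30.5)  cross = 14.5·30.5 − 9.5·33 = 128.7500; (r_i+r_j)·cross = 24·128.7500 = 3090.0000
edge 3: (9.5,30.5)→(0.5,20)  cross = 9.5·20 − 0.5·30.5 = 174.7500; (r_i+r_j)·cross = 10·174.7500 = 1747.5000
Σcross = 206.0000 → A = |Σcross|/2 = 103.0000 mm²
Σ(r_i+r_j)·cross = 5751.0000 → first moment M = |Σ|/6 = 958.5000
R_c = M/A = 958.5000/103.0000 = 9.3058 mm
θ = 87° = 1.518436 rad
V = θ·R_c·A = 1.518436·9.3058·103.0000 = 1455.421 mm³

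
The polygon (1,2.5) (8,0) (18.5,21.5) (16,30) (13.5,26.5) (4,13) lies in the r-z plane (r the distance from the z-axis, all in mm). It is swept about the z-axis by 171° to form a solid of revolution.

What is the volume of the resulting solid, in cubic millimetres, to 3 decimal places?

Volume = 6674.988 mm³

Profile (r,z), 6 vertices: (1,2.5) (8,0) (18.5,21.5) (16,30) (13.5,26.5) (4,13)
edge 0: (1,2.5)→(8,0)  cross = 1·0 − 8·2.5 = -20.0000; (r_i+r_j)·cross = 9·-20.0000 = -180.0000
edge 1: (8,0)→(18.5,21.5)  cross = 8·21.5 − 18.5·0 = 172.0000; (r_i+r_j)·cross = 26.5·172.0000 = 4558.0000
edge 2: (18.5,21.5)→(16,30)  cross = 18.5·30 − 16·21.5 = 211.0000; (r_i+r_j)·cross = 34.5·211.0000 = 7279.5000
edge 3: (16,30)→(13.5,26.5)  cross = 16·26.5 − 13.5·30 = 19.0000; (r_i+r_j)·cross = 29.5·19.0000 = 560.5000
edge 4: (13.5,26.5)→(4,13)  cross = 13.5·13 − 4·26.5 = 69.5000; (r_i+r_j)·cross = 17.5·69.5000 = 1216.2500
edge 5: (4,13)→(1,2.5)  cross = 4·2.5 − 1·13 = -3.0000; (r_i+r_j)·cross = 5·-3.0000 = -15.0000
Σcross = 448.5000 → A = |Σcross|/2 = 224.2500 mm²
Σ(r_i+r_j)·cross = 13419.2500 → first moment M = |Σ|/6 = 2236.5417
R_c = M/A = 2236.5417/224.2500 = 9.9734 mm
θ = 171° = 2.984513 rad
V = θ·R_c·A = 2.984513·9.9734·224.2500 = 6674.988 mm³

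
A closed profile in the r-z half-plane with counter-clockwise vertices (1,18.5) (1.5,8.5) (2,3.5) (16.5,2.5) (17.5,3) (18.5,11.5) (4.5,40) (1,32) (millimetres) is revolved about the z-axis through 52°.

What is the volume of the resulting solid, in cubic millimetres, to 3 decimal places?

Volume = 3139.005 mm³

Profile (r,z), 8 vertices: (1,18.5) (1.5,8.5) (2,3.5) (16.5,2.5) (17.5,3) (18.5,11.5) (4.5,40) (1,32)
edge 0: (1,18.5)→(1.5,8.5)  cross = 1·8.5 − 1.5·18.5 = -19.2500; (r_i+r_j)·cross = 2.5·-19.2500 = -48.1250
edge 1: (1.5,8.5)→(2,3.5)  cross = 1.5·3.5 − 2·8.5 = -11.7500; (r_i+r_j)·cross = 3.5·-11.7500 = -41.1250
edge 2: (2,3.5)→(16.5,2.5)  cross = 2·2.5 − 16.5·3.5 = -52.7500; (r_i+r_j)·cross = 18.5·-52.7500 = -975.8750
edge 3: (16.5,2.5)→(17.5,3)  cross = 16.5·3 − 17.5·2.5 = 5.7500; (r_i+r_j)·cross = 34·5.7500 = 195.5000
edge 4: (17.5,3)→(18.5,11.5)  cross = 17.5·11.5 − 18.5·3 = 145.7500; (r_i+r_j)·cross = 36·145.7500 = 5247.0000
edge 5: (18.5,11.5)→(4.5,40)  cross = 18.5·40 − 4.5·11.5 = 688.2500; (r_i+r_j)·cross = 23·688.2500 = 15829.7500
edge 6: (4.5,40)→(1,32)  cross = 4.5·32 − 1·40 = 104.0000; (r_i+r_j)·cross = 5.5·104.0000 = 572.0000
edge 7: (1,32)→(1,18.5)  cross = 1·18.5 − 1·32 = -13.5000; (r_i+r_j)·cross = 2·-13.5000 = -27.0000
Σcross = 846.5000 → A = |Σcross|/2 = 423.2500 mm²
Σ(r_i+r_j)·cross = 20752.1250 → first moment M = |Σ|/6 = 3458.6875
R_c = M/A = 3458.6875/423.2500 = 8.1717 mm
θ = 52° = 0.907571 rad
V = θ·R_c·A = 0.907571·8.1717·423.2500 = 3139.005 mm³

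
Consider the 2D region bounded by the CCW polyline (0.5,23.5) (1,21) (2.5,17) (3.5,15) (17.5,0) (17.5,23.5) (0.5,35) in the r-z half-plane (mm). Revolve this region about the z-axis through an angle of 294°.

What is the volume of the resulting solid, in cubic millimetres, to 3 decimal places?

Volume = 16602.431 mm³

Profile (r,z), 7 vertices: (0.5,23.5) (1,21) (2.5,17) (3.5,15) (17.5,0) (17.5,23.5) (0.5,35)
edge 0: (0.5,23.5)→(1,21)  cross = 0.5·21 − 1·23.5 = -13.0000; (r_i+r_j)·cross = 1.5·-13.0000 = -19.5000
edge 1: (1,21)→(2.5,17)  cross = 1·17 − 2.5·21 = -35.5000; (r_i+r_j)·cross = 3.5·-35.5000 = -124.2500
edge 2: (2.5,17)→(3.5,15)  cross = 2.5·15 − 3.5·17 = -22.0000; (r_i+r_j)·cross = 6·-22.0000 = -132.0000
edge 3: (3.5,15)→(17.5,0)  cross = 3.5·0 − 17.5·15 = -262.5000; (r_i+r_j)·cross = 21·-262.5000 = -5512.5000
edge 4: (17.5,0)→(17.5,23.5)  cross = 17.5·23.5 − 17.5·0 = 411.2500; (r_i+r_j)·cross = 35·411.2500 = 14393.7500
edge 5: (17.5,23.5)→(0.5,35)  cross = 17.5·35 − 0.5·23.5 = 600.7500; (r_i+r_j)·cross = 18·600.7500 = 10813.5000
edge 6: (0.5,35)→(0.5,23.5)  cross = 0.5·23.5 − 0.5·35 = -5.7500; (r_i+r_j)·cross = 1·-5.7500 = -5.7500
Σcross = 673.2500 → A = |Σcross|/2 = 336.6250 mm²
Σ(r_i+r_j)·cross = 19413.2500 → first moment M = |Σ|/6 = 3235.5417
R_c = M/A = 3235.5417/336.6250 = 9.6117 mm
θ = 294° = 5.131268 rad
V = θ·R_c·A = 5.131268·9.6117·336.6250 = 16602.431 mm³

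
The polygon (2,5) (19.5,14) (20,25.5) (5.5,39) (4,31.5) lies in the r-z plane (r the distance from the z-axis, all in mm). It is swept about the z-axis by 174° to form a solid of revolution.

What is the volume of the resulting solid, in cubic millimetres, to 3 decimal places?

Profile (r,z), 5 vertices: (2,5) (19.5,14) (20,25.5) (5.5,39) (4,31.5)
edge 0: (2,5)→(19.5,14)  cross = 2·14 − 19.5·5 = -69.5000; (r_i+r_j)·cross = 21.5·-69.5000 = -1494.2500
edge 1: (19.5,14)→(20,25.5)  cross = 19.5·25.5 − 20·14 = 217.2500; (r_i+r_j)·cross = 39.5·217.2500 = 8581.3750
edge 2: (20,25.5)→(5.5,39)  cross = 20·39 − 5.5·25.5 = 639.7500; (r_i+r_j)·cross = 25.5·639.7500 = 16313.6250
edge 3: (5.5,39)→(4,31.5)  cross = 5.5·31.5 − 4·39 = 17.2500; (r_i+r_j)·cross = 9.5·17.2500 = 163.8750
edge 4: (4,31.5)→(2,5)  cross = 4·5 − 2·31.5 = -43.0000; (r_i+r_j)·cross = 6·-43.0000 = -258.0000
Σcross = 761.7500 → A = |Σcross|/2 = 380.8750 mm²
Σ(r_i+r_j)·cross = 23306.6250 → first moment M = |Σ|/6 = 3884.4375
R_c = M/A = 3884.4375/380.8750 = 10.1987 mm
θ = 174° = 3.036873 rad
V = θ·R_c·A = 3.036873·10.1987·380.8750 = 11796.543 mm³

Volume = 11796.543 mm³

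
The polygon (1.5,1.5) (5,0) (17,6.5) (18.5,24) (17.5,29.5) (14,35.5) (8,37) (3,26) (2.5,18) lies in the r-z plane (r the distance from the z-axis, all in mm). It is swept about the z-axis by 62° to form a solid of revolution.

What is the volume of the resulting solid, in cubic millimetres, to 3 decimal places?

Volume = 5055.185 mm³

Profile (r,z), 9 vertices: (1.5,1.5) (5,0) (17,6.5) (18.5,24) (17.5,29.5) (14,35.5) (8,37) (3,26) (2.5,18)
edge 0: (1.5,1.5)→(5,0)  cross = 1.5·0 − 5·1.5 = -7.5000; (r_i+r_j)·cross = 6.5·-7.5000 = -48.7500
edge 1: (5,0)→(17,6.5)  cross = 5·6.5 − 17·0 = 32.5000; (r_i+r_j)·cross = 22·32.5000 = 715.0000
edge 2: (17,6.5)→(18.5,24)  cross = 17·24 − 18.5·6.5 = 287.7500; (r_i+r_j)·cross = 35.5·287.7500 = 10215.1250
edge 3: (18.5,24)→(17.5,29.5)  cross = 18.5·29.5 − 17.5·24 = 125.7500; (r_i+r_j)·cross = 36·125.7500 = 4527.0000
edge 4: (17.5,29.5)→(14,35.5)  cross = 17.5·35.5 − 14·29.5 = 208.2500; (r_i+r_j)·cross = 31.5·208.2500 = 6559.8750
edge 5: (14,35.5)→(8,37)  cross = 14·37 − 8·35.5 = 234.0000; (r_i+r_j)·cross = 22·234.0000 = 5148.0000
edge 6: (8,37)→(3,26)  cross = 8·26 − 3·37 = 97.0000; (r_i+r_j)·cross = 11·97.0000 = 1067.0000
edge 7: (3,26)→(2.5,18)  cross = 3·18 − 2.5·26 = -11.0000; (r_i+r_j)·cross = 5.5·-11.0000 = -60.5000
edge 8: (2.5,18)→(1.5,1.5)  cross = 2.5·1.5 − 1.5·18 = -23.2500; (r_i+r_j)·cross = 4·-23.2500 = -93.0000
Σcross = 943.5000 → A = |Σcross|/2 = 471.7500 mm²
Σ(r_i+r_j)·cross = 28029.7500 → first moment M = |Σ|/6 = 4671.6250
R_c = M/A = 4671.6250/471.7500 = 9.9028 mm
θ = 62° = 1.082104 rad
V = θ·R_c·A = 1.082104·9.9028·471.7500 = 5055.185 mm³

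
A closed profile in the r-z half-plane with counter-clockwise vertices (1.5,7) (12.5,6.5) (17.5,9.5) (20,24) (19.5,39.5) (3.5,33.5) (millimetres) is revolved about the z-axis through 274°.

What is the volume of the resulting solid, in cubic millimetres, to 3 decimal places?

Profile (r,z), 6 vertices: (1.5,7) (12.5,6.5) (17.5,9.5) (20,24) (19.5,39.5) (3.5,33.5)
edge 0: (1.5,7)→(12.5,6.5)  cross = 1.5·6.5 − 12.5·7 = -77.7500; (r_i+r_j)·cross = 14·-77.7500 = -1088.5000
edge 1: (12.5,6.5)→(17.5,9.5)  cross = 12.5·9.5 − 17.5·6.5 = 5.0000; (r_i+r_j)·cross = 30·5.0000 = 150.0000
edge 2: (17.5,9.5)→(20,24)  cross = 17.5·24 − 20·9.5 = 230.0000; (r_i+r_j)·cross = 37.5·230.0000 = 8625.0000
edge 3: (20,24)→(19.5,39.5)  cross = 20·39.5 − 19.5·24 = 322.0000; (r_i+r_j)·cross = 39.5·322.0000 = 12719.0000
edge 4: (19.5,39.5)→(3.5,33.5)  cross = 19.5·33.5 − 3.5·39.5 = 515.0000; (r_i+r_j)·cross = 23·515.0000 = 11845.0000
edge 5: (3.5,33.5)→(1.5,7)  cross = 3.5·7 − 1.5·33.5 = -25.7500; (r_i+r_j)·cross = 5·-25.7500 = -128.7500
Σcross = 968.5000 → A = |Σcross|/2 = 484.2500 mm²
Σ(r_i+r_j)·cross = 32121.7500 → first moment M = |Σ|/6 = 5353.6250
R_c = M/A = 5353.6250/484.2500 = 11.0555 mm
θ = 274° = 4.782202 rad
V = θ·R_c·A = 4.782202·11.0555·484.2500 = 25602.117 mm³

Volume = 25602.117 mm³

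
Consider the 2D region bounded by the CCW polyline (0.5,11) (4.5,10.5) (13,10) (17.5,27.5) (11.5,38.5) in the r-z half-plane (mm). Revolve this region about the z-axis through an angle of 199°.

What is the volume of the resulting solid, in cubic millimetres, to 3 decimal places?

Profile (r,z), 5 vertices: (0.5,11) (4.5,10.5) (13,10) (17.5,27.5) (11.5,38.5)
edge 0: (0.5,11)→(4.5,10.5)  cross = 0.5·10.5 − 4.5·11 = -44.2500; (r_i+r_j)·cross = 5·-44.2500 = -221.2500
edge 1: (4.5,10.5)→(13,10)  cross = 4.5·10 − 13·10.5 = -91.5000; (r_i+r_j)·cross = 17.5·-91.5000 = -1601.2500
edge 2: (13,10)→(17.5,27.5)  cross = 13·27.5 − 17.5·10 = 182.5000; (r_i+r_j)·cross = 30.5·182.5000 = 5566.2500
edge 3: (17.5,27.5)→(11.5,38.5)  cross = 17.5·38.5 − 11.5·27.5 = 357.5000; (r_i+r_j)·cross = 29·357.5000 = 10367.5000
edge 4: (11.5,38.5)→(0.5,11)  cross = 11.5·11 − 0.5·38.5 = 107.2500; (r_i+r_j)·cross = 12·107.2500 = 1287.0000
Σcross = 511.5000 → A = |Σcross|/2 = 255.7500 mm²
Σ(r_i+r_j)·cross = 15398.2500 → first moment M = |Σ|/6 = 2566.3750
R_c = M/A = 2566.3750/255.7500 = 10.0347 mm
θ = 199° = 3.473205 rad
V = θ·R_c·A = 3.473205·10.0347·255.7500 = 8913.547 mm³

Volume = 8913.547 mm³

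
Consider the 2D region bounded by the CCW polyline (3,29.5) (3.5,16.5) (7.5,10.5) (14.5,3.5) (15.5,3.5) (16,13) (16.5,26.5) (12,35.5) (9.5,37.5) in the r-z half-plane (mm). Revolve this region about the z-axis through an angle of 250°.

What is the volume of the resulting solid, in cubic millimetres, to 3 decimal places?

Volume = 14079.353 mm³

Profile (r,z), 9 vertices: (3,29.5) (3.5,16.5) (7.5,10.5) (14.5,3.5) (15.5,3.5) (16,13) (16.5,26.5) (12,35.5) (9.5,37.5)
edge 0: (3,29.5)→(3.5,16.5)  cross = 3·16.5 − 3.5·29.5 = -53.7500; (r_i+r_j)·cross = 6.5·-53.7500 = -349.3750
edge 1: (3.5,16.5)→(7.5,10.5)  cross = 3.5·10.5 − 7.5·16.5 = -87.0000; (r_i+r_j)·cross = 11·-87.0000 = -957.0000
edge 2: (7.5,10.5)→(14.5,3.5)  cross = 7.5·3.5 − 14.5·10.5 = -126.0000; (r_i+r_j)·cross = 22·-126.0000 = -2772.0000
edge 3: (14.5,3.5)→(15.5,3.5)  cross = 14.5·3.5 − 15.5·3.5 = -3.5000; (r_i+r_j)·cross = 30·-3.5000 = -105.0000
edge 4: (15.5,3.5)→(16,13)  cross = 15.5·13 − 16·3.5 = 145.5000; (r_i+r_j)·cross = 31.5·145.5000 = 4583.2500
edge 5: (16,13)→(16.5,26.5)  cross = 16·26.5 − 16.5·13 = 209.5000; (r_i+r_j)·cross = 32.5·209.5000 = 6808.7500
edge 6: (16.5,26.5)→(12,35.5)  cross = 16.5·35.5 − 12·26.5 = 267.7500; (r_i+r_j)·cross = 28.5·267.7500 = 7630.8750
edge 7: (12,35.5)→(9.5,37.5)  cross = 12·37.5 − 9.5·35.5 = 112.7500; (r_i+r_j)·cross = 21.5·112.7500 = 2424.1250
edge 8: (9.5,37.5)→(3,29.5)  cross = 9.5·29.5 − 3·37.5 = 167.7500; (r_i+r_j)·cross = 12.5·167.7500 = 2096.8750
Σcross = 633.0000 → A = |Σcross|/2 = 316.5000 mm²
Σ(r_i+r_j)·cross = 19360.5000 → first moment M = |Σ|/6 = 3226.7500
R_c = M/A = 3226.7500/316.5000 = 10.1951 mm
θ = 250° = 4.363323 rad
V = θ·R_c·A = 4.363323·10.1951·316.5000 = 14079.353 mm³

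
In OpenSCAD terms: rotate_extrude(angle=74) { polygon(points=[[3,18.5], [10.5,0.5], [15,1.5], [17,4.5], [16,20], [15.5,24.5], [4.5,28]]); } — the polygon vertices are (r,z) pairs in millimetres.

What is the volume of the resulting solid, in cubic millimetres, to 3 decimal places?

Profile (r,z), 7 vertices: (3,18.5) (10.5,0.5) (15,1.5) (17,4.5) (16,20) (15.5,24.5) (4.5,28)
edge 0: (3,18.5)→(10.5,0.5)  cross = 3·0.5 − 10.5·18.5 = -192.7500; (r_i+r_j)·cross = 13.5·-192.7500 = -2602.1250
edge 1: (10.5,0.5)→(15,1.5)  cross = 10.5·1.5 − 15·0.5 = 8.2500; (r_i+r_j)·cross = 25.5·8.2500 = 210.3750
edge 2: (15,1.5)→(17,4.5)  cross = 15·4.5 − 17·1.5 = 42.0000; (r_i+r_j)·cross = 32·42.0000 = 1344.0000
edge 3: (17,4.5)→(16,20)  cross = 17·20 − 16·4.5 = 268.0000; (r_i+r_j)·cross = 33·268.0000 = 8844.0000
edge 4: (16,20)→(15.5,24.5)  cross = 16·24.5 − 15.5·20 = 82.0000; (r_i+r_j)·cross = 31.5·82.0000 = 2583.0000
edge 5: (15.5,24.5)→(4.5,28)  cross = 15.5·28 − 4.5·24.5 = 323.7500; (r_i+r_j)·cross = 20·323.7500 = 6475.0000
edge 6: (4.5,28)→(3,18.5)  cross = 4.5·18.5 − 3·28 = -0.7500; (r_i+r_j)·cross = 7.5·-0.7500 = -5.6250
Σcross = 530.5000 → A = |Σcross|/2 = 265.2500 mm²
Σ(r_i+r_j)·cross = 16848.6250 → first moment M = |Σ|/6 = 2808.1042
R_c = M/A = 2808.1042/265.2500 = 10.5866 mm
θ = 74° = 1.291544 rad
V = θ·R_c·A = 1.291544·10.5866·265.2500 = 3626.789 mm³

Volume = 3626.789 mm³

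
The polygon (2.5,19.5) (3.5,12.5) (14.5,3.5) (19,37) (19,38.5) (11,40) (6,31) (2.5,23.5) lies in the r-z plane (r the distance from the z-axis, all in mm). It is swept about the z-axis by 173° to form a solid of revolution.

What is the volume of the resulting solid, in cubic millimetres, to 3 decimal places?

Profile (r,z), 8 vertices: (2.5,19.5) (3.5,12.5) (14.5,3.5) (19,37) (19,38.5) (11,40) (6,31) (2.5,23.5)
edge 0: (2.5,19.5)→(3.5,12.5)  cross = 2.5·12.5 − 3.5·19.5 = -37.0000; (r_i+r_j)·cross = 6·-37.0000 = -222.0000
edge 1: (3.5,12.5)→(14.5,3.5)  cross = 3.5·3.5 − 14.5·12.5 = -169.0000; (r_i+r_j)·cross = 18·-169.0000 = -3042.0000
edge 2: (14.5,3.5)→(19,37)  cross = 14.5·37 − 19·3.5 = 470.0000; (r_i+r_j)·cross = 33.5·470.0000 = 15745.0000
edge 3: (19,37)→(19,38.5)  cross = 19·38.5 − 19·37 = 28.5000; (r_i+r_j)·cross = 38·28.5000 = 1083.0000
edge 4: (19,38.5)→(11,40)  cross = 19·40 − 11·38.5 = 336.5000; (r_i+r_j)·cross = 30·336.5000 = 10095.0000
edge 5: (11,40)→(6,31)  cross = 11·31 − 6·40 = 101.0000; (r_i+r_j)·cross = 17·101.0000 = 1717.0000
edge 6: (6,31)→(2.5,23.5)  cross = 6·23.5 − 2.5·31 = 63.5000; (r_i+r_j)·cross = 8.5·63.5000 = 539.7500
edge 7: (2.5,23.5)→(2.5,19.5)  cross = 2.5·19.5 − 2.5·23.5 = -10.0000; (r_i+r_j)·cross = 5·-10.0000 = -50.0000
Σcross = 783.5000 → A = |Σcross|/2 = 391.7500 mm²
Σ(r_i+r_j)·cross = 25865.7500 → first moment M = |Σ|/6 = 4310.9583
R_c = M/A = 4310.9583/391.7500 = 11.0044 mm
θ = 173° = 3.019420 rad
V = θ·R_c·A = 3.019420·11.0044·391.7500 = 13016.592 mm³

Volume = 13016.592 mm³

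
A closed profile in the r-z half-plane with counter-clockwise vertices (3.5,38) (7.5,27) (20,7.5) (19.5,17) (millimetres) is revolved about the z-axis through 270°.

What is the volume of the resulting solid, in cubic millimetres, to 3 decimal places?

Profile (r,z), 4 vertices: (3.5,38) (7.5,27) (20,7.5) (19.5,17)
edge 0: (3.5,38)→(7.5,27)  cross = 3.5·27 − 7.5·38 = -190.5000; (r_i+r_j)·cross = 11·-190.5000 = -2095.5000
edge 1: (7.5,27)→(20,7.5)  cross = 7.5·7.5 − 20·27 = -483.7500; (r_i+r_j)·cross = 27.5·-483.7500 = -13303.1250
edge 2: (20,7.5)→(19.5,17)  cross = 20·17 − 19.5·7.5 = 193.7500; (r_i+r_j)·cross = 39.5·193.7500 = 7653.1250
edge 3: (19.5,17)→(3.5,38)  cross = 19.5·38 − 3.5·17 = 681.5000; (r_i+r_j)·cross = 23·681.5000 = 15674.5000
Σcross = 201.0000 → A = |Σcross|/2 = 100.5000 mm²
Σ(r_i+r_j)·cross = 7929.0000 → first moment M = |Σ|/6 = 1321.5000
R_c = M/A = 1321.5000/100.5000 = 13.1493 mm
θ = 270° = 4.712389 rad
V = θ·R_c·A = 4.712389·13.1493·100.5000 = 6227.422 mm³

Volume = 6227.422 mm³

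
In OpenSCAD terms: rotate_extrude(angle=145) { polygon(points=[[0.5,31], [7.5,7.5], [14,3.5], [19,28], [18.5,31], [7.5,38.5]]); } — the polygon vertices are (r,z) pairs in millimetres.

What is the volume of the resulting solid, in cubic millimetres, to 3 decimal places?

Profile (r,z), 6 vertices: (0.5,31) (7.5,7.5) (14,3.5) (19,28) (18.5,31) (7.5,38.5)
edge 0: (0.5,31)→(7.5,7.5)  cross = 0.5·7.5 − 7.5·31 = -228.7500; (r_i+r_j)·cross = 8·-228.7500 = -1830.0000
edge 1: (7.5,7.5)→(14,3.5)  cross = 7.5·3.5 − 14·7.5 = -78.7500; (r_i+r_j)·cross = 21.5·-78.7500 = -1693.1250
edge 2: (14,3.5)→(19,28)  cross = 14·28 − 19·3.5 = 325.5000; (r_i+r_j)·cross = 33·325.5000 = 10741.5000
edge 3: (19,28)→(18.5,31)  cross = 19·31 − 18.5·28 = 71.0000; (r_i+r_j)·cross = 37.5·71.0000 = 2662.5000
edge 4: (18.5,31)→(7.5,38.5)  cross = 18.5·38.5 − 7.5·31 = 479.7500; (r_i+r_j)·cross = 26·479.7500 = 12473.5000
edge 5: (7.5,38.5)→(0.5,31)  cross = 7.5·31 − 0.5·38.5 = 213.2500; (r_i+r_j)·cross = 8·213.2500 = 1706.0000
Σcross = 782.0000 → A = |Σcross|/2 = 391.0000 mm²
Σ(r_i+r_j)·cross = 24060.3750 → first moment M = |Σ|/6 = 4010.0625
R_c = M/A = 4010.0625/391.0000 = 10.2559 mm
θ = 145° = 2.530727 rad
V = θ·R_c·A = 2.530727·10.2559·391.0000 = 10148.375 mm³

Volume = 10148.375 mm³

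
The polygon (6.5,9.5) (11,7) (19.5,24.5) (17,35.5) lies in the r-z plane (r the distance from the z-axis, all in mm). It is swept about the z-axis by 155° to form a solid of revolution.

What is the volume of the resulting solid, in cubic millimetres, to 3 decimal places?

Profile (r,z), 4 vertices: (6.5,9.5) (11,7) (19.5,24.5) (17,35.5)
edge 0: (6.5,9.5)→(11,7)  cross = 6.5·7 − 11·9.5 = -59.0000; (r_i+r_j)·cross = 17.5·-59.0000 = -1032.5000
edge 1: (11,7)→(19.5,24.5)  cross = 11·24.5 − 19.5·7 = 133.0000; (r_i+r_j)·cross = 30.5·133.0000 = 4056.5000
edge 2: (19.5,24.5)→(17,35.5)  cross = 19.5·35.5 − 17·24.5 = 275.7500; (r_i+r_j)·cross = 36.5·275.7500 = 10064.8750
edge 3: (17,35.5)→(6.5,9.5)  cross = 17·9.5 − 6.5·35.5 = -69.2500; (r_i+r_j)·cross = 23.5·-69.2500 = -1627.3750
Σcross = 280.5000 → A = |Σcross|/2 = 140.2500 mm²
Σ(r_i+r_j)·cross = 11461.5000 → first moment M = |Σ|/6 = 1910.2500
R_c = M/A = 1910.2500/140.2500 = 13.6203 mm
θ = 155° = 2.705260 rad
V = θ·R_c·A = 2.705260·13.6203·140.2500 = 5167.724 mm³

Volume = 5167.724 mm³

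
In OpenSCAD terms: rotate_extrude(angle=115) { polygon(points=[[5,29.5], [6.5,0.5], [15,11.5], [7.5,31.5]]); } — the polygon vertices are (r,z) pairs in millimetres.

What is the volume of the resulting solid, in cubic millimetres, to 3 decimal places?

Volume = 2929.404 mm³

Profile (r,z), 4 vertices: (5,29.5) (6.5,0.5) (15,11.5) (7.5,31.5)
edge 0: (5,29.5)→(6.5,0.5)  cross = 5·0.5 − 6.5·29.5 = -189.2500; (r_i+r_j)·cross = 11.5·-189.2500 = -2176.3750
edge 1: (6.5,0.5)→(15,11.5)  cross = 6.5·11.5 − 15·0.5 = 67.2500; (r_i+r_j)·cross = 21.5·67.2500 = 1445.8750
edge 2: (15,11.5)→(7.5,31.5)  cross = 15·31.5 − 7.5·11.5 = 386.2500; (r_i+r_j)·cross = 22.5·386.2500 = 8690.6250
edge 3: (7.5,31.5)→(5,29.5)  cross = 7.5·29.5 − 5·31.5 = 63.7500; (r_i+r_j)·cross = 12.5·63.7500 = 796.8750
Σcross = 328.0000 → A = |Σcross|/2 = 164.0000 mm²
Σ(r_i+r_j)·cross = 8757.0000 → first moment M = |Σ|/6 = 1459.5000
R_c = M/A = 1459.5000/164.0000 = 8.8994 mm
θ = 115° = 2.007129 rad
V = θ·R_c·A = 2.007129·8.8994·164.0000 = 2929.404 mm³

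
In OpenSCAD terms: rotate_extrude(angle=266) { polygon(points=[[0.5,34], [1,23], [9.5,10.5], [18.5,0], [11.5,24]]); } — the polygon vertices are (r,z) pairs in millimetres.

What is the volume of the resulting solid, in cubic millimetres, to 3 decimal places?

Volume = 7901.084 mm³

Profile (r,z), 5 vertices: (0.5,34) (1,23) (9.5,10.5) (18.5,0) (11.5,24)
edge 0: (0.5,34)→(1,23)  cross = 0.5·23 − 1·34 = -22.5000; (r_i+r_j)·cross = 1.5·-22.5000 = -33.7500
edge 1: (1,23)→(9.5,10.5)  cross = 1·10.5 − 9.5·23 = -208.0000; (r_i+r_j)·cross = 10.5·-208.0000 = -2184.0000
edge 2: (9.5,10.5)→(18.5,0)  cross = 9.5·0 − 18.5·10.5 = -194.2500; (r_i+r_j)·cross = 28·-194.2500 = -5439.0000
edge 3: (18.5,0)→(11.5,24)  cross = 18.5·24 − 11.5·0 = 444.0000; (r_i+r_j)·cross = 30·444.0000 = 13320.0000
edge 4: (11.5,24)→(0.5,34)  cross = 11.5·34 − 0.5·24 = 379.0000; (r_i+r_j)·cross = 12·379.0000 = 4548.0000
Σcross = 398.2500 → A = |Σcross|/2 = 199.1250 mm²
Σ(r_i+r_j)·cross = 10211.2500 → first moment M = |Σ|/6 = 1701.8750
R_c = M/A = 1701.8750/199.1250 = 8.5468 mm
θ = 266° = 4.642576 rad
V = θ·R_c·A = 4.642576·8.5468·199.1250 = 7901.084 mm³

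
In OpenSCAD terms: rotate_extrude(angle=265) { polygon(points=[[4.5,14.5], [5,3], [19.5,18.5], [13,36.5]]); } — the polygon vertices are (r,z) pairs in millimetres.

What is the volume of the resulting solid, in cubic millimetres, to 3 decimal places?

Volume = 12343.296 mm³

Profile (r,z), 4 vertices: (4.5,14.5) (5,3) (19.5,18.5) (13,36.5)
edge 0: (4.5,14.5)→(5,3)  cross = 4.5·3 − 5·14.5 = -59.0000; (r_i+r_j)·cross = 9.5·-59.0000 = -560.5000
edge 1: (5,3)→(19.5,18.5)  cross = 5·18.5 − 19.5·3 = 34.0000; (r_i+r_j)·cross = 24.5·34.0000 = 833.0000
edge 2: (19.5,18.5)→(13,36.5)  cross = 19.5·36.5 − 13·18.5 = 471.2500; (r_i+r_j)·cross = 32.5·471.2500 = 15315.6250
edge 3: (13,36.5)→(4.5,14.5)  cross = 13·14.5 − 4.5·36.5 = 24.2500; (r_i+r_j)·cross = 17.5·24.2500 = 424.3750
Σcross = 470.5000 → A = |Σcross|/2 = 235.2500 mm²
Σ(r_i+r_j)·cross = 16012.5000 → first moment M = |Σ|/6 = 2668.7500
R_c = M/A = 2668.7500/235.2500 = 11.3443 mm
θ = 265° = 4.625123 rad
V = θ·R_c·A = 4.625123·11.3443·235.2500 = 12343.296 mm³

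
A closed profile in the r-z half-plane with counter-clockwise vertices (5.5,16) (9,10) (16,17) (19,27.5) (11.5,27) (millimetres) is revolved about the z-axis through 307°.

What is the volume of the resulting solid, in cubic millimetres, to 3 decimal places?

Volume = 8246.098 mm³

Profile (r,z), 5 vertices: (5.5,16) (9,10) (16,17) (19,27.5) (11.5,27)
edge 0: (5.5,16)→(9,10)  cross = 5.5·10 − 9·16 = -89.0000; (r_i+r_j)·cross = 14.5·-89.0000 = -1290.5000
edge 1: (9,10)→(16,17)  cross = 9·17 − 16·10 = -7.0000; (r_i+r_j)·cross = 25·-7.0000 = -175.0000
edge 2: (16,17)→(19,27.5)  cross = 16·27.5 − 19·17 = 117.0000; (r_i+r_j)·cross = 35·117.0000 = 4095.0000
edge 3: (19,27.5)→(11.5,27)  cross = 19·27 − 11.5·27.5 = 196.7500; (r_i+r_j)·cross = 30.5·196.7500 = 6000.8750
edge 4: (11.5,27)→(5.5,16)  cross = 11.5·16 − 5.5·27 = 35.5000; (r_i+r_j)·cross = 17·35.5000 = 603.5000
Σcross = 253.2500 → A = |Σcross|/2 = 126.6250 mm²
Σ(r_i+r_j)·cross = 9233.8750 → first moment M = |Σ|/6 = 1538.9792
R_c = M/A = 1538.9792/126.6250 = 12.1538 mm
θ = 307° = 5.358161 rad
V = θ·R_c·A = 5.358161·12.1538·126.6250 = 8246.098 mm³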